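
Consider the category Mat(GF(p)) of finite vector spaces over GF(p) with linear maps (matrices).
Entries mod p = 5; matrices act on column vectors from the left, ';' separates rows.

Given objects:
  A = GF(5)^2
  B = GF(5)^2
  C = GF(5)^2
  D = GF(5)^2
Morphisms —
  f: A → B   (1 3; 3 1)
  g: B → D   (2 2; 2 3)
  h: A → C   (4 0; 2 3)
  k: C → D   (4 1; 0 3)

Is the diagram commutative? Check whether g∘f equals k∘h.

1) trace f;g:
  e0=[1,0] f→[1,3] g→[3,1]
  e1=[0,1] f→[3,1] g→[3,4]
  ⟦path⟧₁ = (3 3; 1 4)
2) trace h;k:
  e0=[1,0] h→[4,2] k→[3,1]
  e1=[0,1] h→[0,3] k→[3,4]
  ⟦path⟧₂ = (3 3; 1 4)
Equal? equal; square commutes

Answer: COMMUTES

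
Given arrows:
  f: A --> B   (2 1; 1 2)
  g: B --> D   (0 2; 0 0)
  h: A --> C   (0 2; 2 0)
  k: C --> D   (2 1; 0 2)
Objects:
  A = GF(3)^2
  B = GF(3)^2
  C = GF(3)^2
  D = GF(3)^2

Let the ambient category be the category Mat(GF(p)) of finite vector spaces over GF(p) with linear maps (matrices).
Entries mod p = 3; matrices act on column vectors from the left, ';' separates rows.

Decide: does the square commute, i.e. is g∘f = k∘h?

Along f;g (path 1):
  e0=(1,0) f-->(2,1) g-->(2,0)
  e1=(0,1) f-->(1,2) g-->(1,0)
  result₁ = (2 1; 0 0)
Along h;k (path 2):
  e0=(1,0) h-->(0,2) k-->(2,1)
  e1=(0,1) h-->(2,0) k-->(1,0)
  result₂ = (2 1; 1 0)
Equal? NO — does not commute

Answer: DOES NOT COMMUTE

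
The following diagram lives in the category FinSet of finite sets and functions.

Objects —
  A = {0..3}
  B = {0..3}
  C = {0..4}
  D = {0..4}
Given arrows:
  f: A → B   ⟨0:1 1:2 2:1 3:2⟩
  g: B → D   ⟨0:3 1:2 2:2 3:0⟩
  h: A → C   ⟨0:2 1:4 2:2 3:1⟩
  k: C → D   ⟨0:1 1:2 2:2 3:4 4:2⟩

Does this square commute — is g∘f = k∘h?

Path 1 = f;g:
  0 f→1 g→2
  1 f→2 g→2
  2 f→1 g→2
  3 f→2 g→2
  result₁ = ⟨0:2 1:2 2:2 3:2⟩
Path 2 = h;k:
  0 h→2 k→2
  1 h→4 k→2
  2 h→2 k→2
  3 h→1 k→2
  result₂ = ⟨0:2 1:2 2:2 3:2⟩
Equal? equal; square commutes

Answer: COMMUTES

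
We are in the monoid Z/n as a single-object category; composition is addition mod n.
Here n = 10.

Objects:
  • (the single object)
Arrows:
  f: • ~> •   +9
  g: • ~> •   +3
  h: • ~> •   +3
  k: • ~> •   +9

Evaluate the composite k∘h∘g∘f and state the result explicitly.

Answer: +4

Derivation:
  0 +9≡9 +3≡2 +3≡5 +9≡4  (mod 10)
composite: +4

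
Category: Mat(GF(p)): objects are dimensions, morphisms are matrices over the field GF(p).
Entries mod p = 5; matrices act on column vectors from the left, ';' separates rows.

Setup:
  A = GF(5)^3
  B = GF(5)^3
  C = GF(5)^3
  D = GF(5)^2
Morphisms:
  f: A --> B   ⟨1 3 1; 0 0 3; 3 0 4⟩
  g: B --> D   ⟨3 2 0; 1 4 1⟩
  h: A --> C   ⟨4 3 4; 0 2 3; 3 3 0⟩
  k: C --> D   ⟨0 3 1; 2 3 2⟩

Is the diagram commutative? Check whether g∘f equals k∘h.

1) trace f;g:
  e0=[1,0,0] f-->[1,0,3] g-->[3,4]
  e1=[0,1,0] f-->[3,0,0] g-->[4,3]
  e2=[0,0,1] f-->[1,3,4] g-->[4,2]
  composite₁ = ⟨3 4 4; 4 3 2⟩
2) trace h;k:
  e0=[1,0,0] h-->[4,0,3] k-->[3,4]
  e1=[0,1,0] h-->[3,2,3] k-->[4,3]
  e2=[0,0,1] h-->[4,3,0] k-->[4,2]
  composite₂ = ⟨3 4 4; 4 3 2⟩
Equal? equal; square commutes

Answer: COMMUTES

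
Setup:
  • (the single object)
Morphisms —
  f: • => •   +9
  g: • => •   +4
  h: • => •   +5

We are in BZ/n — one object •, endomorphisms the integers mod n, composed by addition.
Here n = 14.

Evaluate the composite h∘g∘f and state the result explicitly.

  0 +9≡9 +4≡13 +5≡4  (mod 14)
result: +4

Answer: +4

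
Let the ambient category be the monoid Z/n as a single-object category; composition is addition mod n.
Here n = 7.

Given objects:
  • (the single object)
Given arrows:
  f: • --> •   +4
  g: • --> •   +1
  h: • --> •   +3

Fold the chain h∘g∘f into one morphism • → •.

  0 +4≡4 +1≡5 +3≡1  (mod 7)
result: +1

Answer: +1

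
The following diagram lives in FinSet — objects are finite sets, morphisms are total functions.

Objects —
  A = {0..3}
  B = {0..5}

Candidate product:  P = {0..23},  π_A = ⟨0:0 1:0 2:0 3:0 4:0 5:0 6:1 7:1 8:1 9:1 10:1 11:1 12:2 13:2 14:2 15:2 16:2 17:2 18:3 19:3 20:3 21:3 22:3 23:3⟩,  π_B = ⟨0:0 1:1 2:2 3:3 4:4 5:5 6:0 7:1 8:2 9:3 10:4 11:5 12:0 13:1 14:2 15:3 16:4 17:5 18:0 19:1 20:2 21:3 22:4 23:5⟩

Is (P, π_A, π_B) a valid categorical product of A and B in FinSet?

Answer: VALID PRODUCT

Derivation:
|A|·|B| = 4·6 = 24;  |P| = 24
Check the pairing map k ↦ (π_A(k), π_B(k)):
  0 : (0,0)
  1 : (0,1)
  2 : (0,2)
  3 : (0,3)
  4 : (0,4)
  5 : (0,5)
  6 : (1,0)
  7 : (1,1)
  8 : (1,2)
  9 : (1,3)
  10 : (1,4)
  11 : (1,5)
  12 : (2,0)
  13 : (2,1)
  14 : (2,2)
  15 : (2,3)
  16 : (2,4)
  17 : (2,5)
  18 : (3,0)
  19 : (3,1)
  20 : (3,2)
  21 : (3,3)
  22 : (3,4)
  23 : (3,5)
distinct pairs in image: 24 / 24 needed
  → bijection onto A×B; projections well-typed.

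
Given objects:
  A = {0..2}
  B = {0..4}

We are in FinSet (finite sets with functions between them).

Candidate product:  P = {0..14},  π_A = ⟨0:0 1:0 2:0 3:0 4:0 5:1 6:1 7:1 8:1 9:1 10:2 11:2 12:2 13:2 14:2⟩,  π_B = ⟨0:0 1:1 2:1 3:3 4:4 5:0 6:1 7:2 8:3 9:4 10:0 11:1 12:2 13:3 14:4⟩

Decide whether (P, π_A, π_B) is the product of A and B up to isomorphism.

|A|·|B| = 3·5 = 15;  |P| = 15
Check the pairing map k ↦ (π_A(k), π_B(k)):
  0 : (0,0)
  1 : (0,1)
  2 : (0,1)  ✗ repeats pair of k=1
  3 : (0,3)
  4 : (0,4)
  5 : (1,0)
  6 : (1,1)
  7 : (1,2)
  8 : (1,3)
  9 : (1,4)
  10 : (2,0)
  11 : (2,1)
  12 : (2,2)
  13 : (2,3)
  14 : (2,4)
distinct pairs in image: 14 / 15 needed
  → (0,1) hit at k=1 and k=2

Answer: NOT A VALID PRODUCT — duplicate pair at indices 1,2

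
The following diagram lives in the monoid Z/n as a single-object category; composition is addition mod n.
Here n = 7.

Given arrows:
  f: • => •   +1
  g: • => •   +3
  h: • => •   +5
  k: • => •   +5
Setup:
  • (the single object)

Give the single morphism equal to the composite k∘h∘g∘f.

  0 +1≡1 +3≡4 +5≡2 +5≡0  (mod 7)
result: +0

Answer: +0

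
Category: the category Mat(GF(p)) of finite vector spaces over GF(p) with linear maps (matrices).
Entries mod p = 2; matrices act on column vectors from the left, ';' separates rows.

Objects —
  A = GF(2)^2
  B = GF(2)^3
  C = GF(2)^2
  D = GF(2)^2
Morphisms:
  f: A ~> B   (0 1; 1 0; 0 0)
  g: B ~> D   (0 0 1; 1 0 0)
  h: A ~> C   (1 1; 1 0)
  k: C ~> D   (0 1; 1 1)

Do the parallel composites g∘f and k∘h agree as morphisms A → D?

Answer: DOES NOT COMMUTE

Work:
Path 1 = f;g:
  e0=(1,0) f~>(0,1,0) g~>(0,0)
  e1=(0,1) f~>(1,0,0) g~>(0,1)
  result₁ = (0 0; 0 1)
Path 2 = h;k:
  e0=(1,0) h~>(1,1) k~>(1,0)
  e1=(0,1) h~>(1,0) k~>(0,1)
  result₂ = (1 0; 0 1)
Equal? NO — does not commute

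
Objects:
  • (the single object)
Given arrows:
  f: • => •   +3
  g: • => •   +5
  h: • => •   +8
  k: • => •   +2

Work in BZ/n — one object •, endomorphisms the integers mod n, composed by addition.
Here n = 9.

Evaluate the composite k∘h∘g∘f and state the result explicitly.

Answer: +0

Work:
  0 +3≡3 +5≡8 +8≡7 +2≡0  (mod 9)
⟦path⟧: +0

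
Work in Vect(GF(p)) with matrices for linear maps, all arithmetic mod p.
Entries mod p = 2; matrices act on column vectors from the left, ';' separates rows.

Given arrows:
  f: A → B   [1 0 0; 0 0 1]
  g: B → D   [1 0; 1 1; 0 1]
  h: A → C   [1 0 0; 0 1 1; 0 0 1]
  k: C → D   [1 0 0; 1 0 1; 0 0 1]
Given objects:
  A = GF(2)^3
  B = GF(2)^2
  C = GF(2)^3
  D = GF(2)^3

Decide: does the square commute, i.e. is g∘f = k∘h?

Along f;g (path 1):
  e0=[1,0,0] f→[1,0] g→[1,1,0]
  e1=[0,1,0] f→[0,0] g→[0,0,0]
  e2=[0,0,1] f→[0,1] g→[0,1,1]
  composite₁ = [1 0 0; 1 0 1; 0 0 1]
Along h;k (path 2):
  e0=[1,0,0] h→[1,0,0] k→[1,1,0]
  e1=[0,1,0] h→[0,1,0] k→[0,0,0]
  e2=[0,0,1] h→[0,1,1] k→[0,1,1]
  composite₂ = [1 0 0; 1 0 1; 0 0 1]
Equal? YES — commutes

Answer: COMMUTES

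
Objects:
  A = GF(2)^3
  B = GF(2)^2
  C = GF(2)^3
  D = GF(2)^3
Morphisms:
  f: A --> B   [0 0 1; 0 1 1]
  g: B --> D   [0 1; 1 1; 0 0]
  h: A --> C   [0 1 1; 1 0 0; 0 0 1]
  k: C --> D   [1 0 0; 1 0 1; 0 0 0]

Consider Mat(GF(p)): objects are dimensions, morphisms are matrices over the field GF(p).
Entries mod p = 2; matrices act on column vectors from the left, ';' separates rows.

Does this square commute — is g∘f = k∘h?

Answer: COMMUTES

Trace:
1) trace f;g:
  e0=⟨1,0,0⟩ f-->⟨0,0⟩ g-->⟨0,0,0⟩
  e1=⟨0,1,0⟩ f-->⟨0,1⟩ g-->⟨1,1,0⟩
  e2=⟨0,0,1⟩ f-->⟨1,1⟩ g-->⟨1,0,0⟩
  ⟦path⟧₁ = [0 1 1; 0 1 0; 0 0 0]
2) trace h;k:
  e0=⟨1,0,0⟩ h-->⟨0,1,0⟩ k-->⟨0,0,0⟩
  e1=⟨0,1,0⟩ h-->⟨1,0,0⟩ k-->⟨1,1,0⟩
  e2=⟨0,0,1⟩ h-->⟨1,0,1⟩ k-->⟨1,0,0⟩
  ⟦path⟧₂ = [0 1 1; 0 1 0; 0 0 0]
Equal? YES — commutes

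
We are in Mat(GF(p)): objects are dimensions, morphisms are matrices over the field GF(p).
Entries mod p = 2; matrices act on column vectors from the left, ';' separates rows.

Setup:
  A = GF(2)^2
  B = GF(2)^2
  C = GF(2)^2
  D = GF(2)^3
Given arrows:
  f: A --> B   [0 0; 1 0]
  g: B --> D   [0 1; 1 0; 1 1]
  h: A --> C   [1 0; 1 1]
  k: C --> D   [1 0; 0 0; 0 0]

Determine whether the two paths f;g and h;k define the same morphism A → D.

Answer: DOES NOT COMMUTE

Derivation:
1) trace f;g:
  e0=[1,0] f-->[0,1] g-->[1,0,1]
  e1=[0,1] f-->[0,0] g-->[0,0,0]
  ⟦path⟧₁ = [1 0; 0 0; 1 0]
2) trace h;k:
  e0=[1,0] h-->[1,1] k-->[1,0,0]
  e1=[0,1] h-->[0,1] k-->[0,0,0]
  ⟦path⟧₂ = [1 0; 0 0; 0 0]
Equal? NO — does not commute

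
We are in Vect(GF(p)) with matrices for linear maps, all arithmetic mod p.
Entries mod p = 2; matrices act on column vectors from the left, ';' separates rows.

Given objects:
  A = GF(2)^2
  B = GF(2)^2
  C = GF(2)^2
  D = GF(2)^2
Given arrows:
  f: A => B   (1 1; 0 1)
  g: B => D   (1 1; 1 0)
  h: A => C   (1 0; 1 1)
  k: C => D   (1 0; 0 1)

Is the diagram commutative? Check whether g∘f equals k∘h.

Answer: COMMUTES

Derivation:
Path 1 = f;g:
  e0=[1,0] f=>[1,0] g=>[1,1]
  e1=[0,1] f=>[1,1] g=>[0,1]
  result₁ = (1 0; 1 1)
Path 2 = h;k:
  e0=[1,0] h=>[1,1] k=>[1,1]
  e1=[0,1] h=>[0,1] k=>[0,1]
  result₂ = (1 0; 1 1)
Equal? equal; square commutes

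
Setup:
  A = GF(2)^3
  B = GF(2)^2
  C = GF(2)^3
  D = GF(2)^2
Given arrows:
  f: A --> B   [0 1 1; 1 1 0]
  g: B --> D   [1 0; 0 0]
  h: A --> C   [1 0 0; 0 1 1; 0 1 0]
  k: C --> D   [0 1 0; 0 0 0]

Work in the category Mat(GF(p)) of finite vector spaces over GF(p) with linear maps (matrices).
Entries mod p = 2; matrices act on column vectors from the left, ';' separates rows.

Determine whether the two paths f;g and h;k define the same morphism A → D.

Answer: COMMUTES

Trace:
Path 1 = f;g:
  e0=(1,0,0) f-->(0,1) g-->(0,0)
  e1=(0,1,0) f-->(1,1) g-->(1,0)
  e2=(0,0,1) f-->(1,0) g-->(1,0)
  composite₁ = [0 1 1; 0 0 0]
Path 2 = h;k:
  e0=(1,0,0) h-->(1,0,0) k-->(0,0)
  e1=(0,1,0) h-->(0,1,1) k-->(1,0)
  e2=(0,0,1) h-->(0,1,0) k-->(1,0)
  composite₂ = [0 1 1; 0 0 0]
Equal? equal; square commutes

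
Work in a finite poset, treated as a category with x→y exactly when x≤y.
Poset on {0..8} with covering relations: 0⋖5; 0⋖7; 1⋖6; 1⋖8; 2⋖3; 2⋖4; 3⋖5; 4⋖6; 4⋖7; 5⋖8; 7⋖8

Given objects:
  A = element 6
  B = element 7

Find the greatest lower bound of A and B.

Common predecessors of 6,7: {2,4}
  2 ⊑ 4
  4 ⊑ 4
glb = 4

Answer: A∧B = 4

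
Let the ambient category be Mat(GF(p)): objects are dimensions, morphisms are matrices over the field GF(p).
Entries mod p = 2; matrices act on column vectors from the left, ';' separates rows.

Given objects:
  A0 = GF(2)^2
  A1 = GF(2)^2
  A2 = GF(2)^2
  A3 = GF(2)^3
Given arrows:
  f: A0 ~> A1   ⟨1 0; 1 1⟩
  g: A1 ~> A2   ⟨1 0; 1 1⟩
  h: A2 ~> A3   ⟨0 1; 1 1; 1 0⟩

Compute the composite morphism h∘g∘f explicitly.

  e0=⟨1,0⟩ f~>⟨1,1⟩ g~>⟨1,0⟩ h~>⟨0,1,1⟩
  e1=⟨0,1⟩ f~>⟨0,1⟩ g~>⟨0,1⟩ h~>⟨1,1,0⟩
⟦path⟧: ⟨0 1; 1 1; 1 0⟩

Answer: ⟨0 1; 1 1; 1 0⟩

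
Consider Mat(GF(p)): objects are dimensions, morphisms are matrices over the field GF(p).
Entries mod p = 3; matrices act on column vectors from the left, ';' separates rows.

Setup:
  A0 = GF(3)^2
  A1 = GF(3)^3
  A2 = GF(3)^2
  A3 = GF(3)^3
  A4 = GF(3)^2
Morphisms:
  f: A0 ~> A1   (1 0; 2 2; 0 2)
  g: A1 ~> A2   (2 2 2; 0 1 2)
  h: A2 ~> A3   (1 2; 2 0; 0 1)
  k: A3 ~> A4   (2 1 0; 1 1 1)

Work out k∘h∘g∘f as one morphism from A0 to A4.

Answer: (2 2; 0 0)

Derivation:
  e0=⟨1,0⟩ f~>⟨1,2,0⟩ g~>⟨0,2⟩ h~>⟨1,0,2⟩ k~>⟨2,0⟩
  e1=⟨0,1⟩ f~>⟨0,2,2⟩ g~>⟨2,0⟩ h~>⟨2,1,0⟩ k~>⟨2,0⟩
⟦path⟧: (2 2; 0 0)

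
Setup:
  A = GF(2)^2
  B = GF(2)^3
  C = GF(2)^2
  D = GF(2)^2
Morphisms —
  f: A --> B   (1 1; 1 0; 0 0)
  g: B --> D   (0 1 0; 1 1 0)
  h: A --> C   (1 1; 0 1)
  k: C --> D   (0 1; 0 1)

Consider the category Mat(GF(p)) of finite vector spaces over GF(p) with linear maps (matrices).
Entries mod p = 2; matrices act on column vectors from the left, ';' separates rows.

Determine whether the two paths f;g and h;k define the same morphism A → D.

Answer: DOES NOT COMMUTE

Work:
Path 1 = f;g:
  e0=(1,0) f-->(1,1,0) g-->(1,0)
  e1=(0,1) f-->(1,0,0) g-->(0,1)
  ⟦path⟧₁ = (1 0; 0 1)
Path 2 = h;k:
  e0=(1,0) h-->(1,0) k-->(0,0)
  e1=(0,1) h-->(1,1) k-->(1,1)
  ⟦path⟧₂ = (0 1; 0 1)
Equal? NO — does not commute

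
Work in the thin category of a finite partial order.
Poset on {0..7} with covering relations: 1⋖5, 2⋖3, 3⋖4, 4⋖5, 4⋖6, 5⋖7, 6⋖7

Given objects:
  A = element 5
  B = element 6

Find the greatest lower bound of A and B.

Lower bounds of A=5 and B=6: {2,3,4}
  2 ⊑ 4
  3 ⊑ 4
  4 ⊑ 4
glb = 4

Answer: A∧B = 4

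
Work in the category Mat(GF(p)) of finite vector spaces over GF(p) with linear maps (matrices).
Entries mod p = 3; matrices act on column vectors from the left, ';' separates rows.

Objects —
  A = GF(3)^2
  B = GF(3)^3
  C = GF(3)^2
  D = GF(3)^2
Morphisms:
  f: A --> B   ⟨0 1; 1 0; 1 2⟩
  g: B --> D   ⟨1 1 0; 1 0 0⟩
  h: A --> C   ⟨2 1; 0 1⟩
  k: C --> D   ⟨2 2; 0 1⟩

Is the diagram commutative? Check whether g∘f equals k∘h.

Along f;g (path 1):
  e0=(1,0) f-->(0,1,1) g-->(1,0)
  e1=(0,1) f-->(1,0,2) g-->(1,1)
  result₁ = ⟨1 1; 0 1⟩
Along h;k (path 2):
  e0=(1,0) h-->(2,0) k-->(1,0)
  e1=(0,1) h-->(1,1) k-->(1,1)
  result₂ = ⟨1 1; 0 1⟩
Equal? same morphism ✓

Answer: COMMUTES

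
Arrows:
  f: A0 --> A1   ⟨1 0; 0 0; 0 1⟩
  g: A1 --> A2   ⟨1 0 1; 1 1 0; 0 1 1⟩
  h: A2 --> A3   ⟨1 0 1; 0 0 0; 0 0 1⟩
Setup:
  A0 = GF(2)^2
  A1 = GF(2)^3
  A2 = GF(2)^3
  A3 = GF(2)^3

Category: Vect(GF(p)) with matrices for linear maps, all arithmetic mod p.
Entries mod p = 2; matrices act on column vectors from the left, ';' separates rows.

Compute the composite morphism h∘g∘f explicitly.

Answer: ⟨1 0; 0 0; 0 1⟩

Derivation:
  e0=[1,0] f-->[1,0,0] g-->[1,1,0] h-->[1,0,0]
  e1=[0,1] f-->[0,0,1] g-->[1,0,1] h-->[0,0,1]
composite: ⟨1 0; 0 0; 0 1⟩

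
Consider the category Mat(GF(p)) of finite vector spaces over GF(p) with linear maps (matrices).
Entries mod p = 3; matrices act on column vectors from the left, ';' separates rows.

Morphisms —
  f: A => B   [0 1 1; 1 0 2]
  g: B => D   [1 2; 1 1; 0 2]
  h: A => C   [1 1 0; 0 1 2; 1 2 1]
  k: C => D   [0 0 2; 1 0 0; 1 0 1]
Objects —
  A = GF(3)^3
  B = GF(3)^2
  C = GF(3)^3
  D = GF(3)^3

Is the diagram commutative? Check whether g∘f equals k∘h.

Answer: COMMUTES

Work:
1) trace f;g:
  e0=[1,0,0] f=>[0,1] g=>[2,1,2]
  e1=[0,1,0] f=>[1,0] g=>[1,1,0]
  e2=[0,0,1] f=>[1,2] g=>[2,0,1]
  composite₁ = [2 1 2; 1 1 0; 2 0 1]
2) trace h;k:
  e0=[1,0,0] h=>[1,0,1] k=>[2,1,2]
  e1=[0,1,0] h=>[1,1,2] k=>[1,1,0]
  e2=[0,0,1] h=>[0,2,1] k=>[2,0,1]
  composite₂ = [2 1 2; 1 1 0; 2 0 1]
Equal? same morphism ✓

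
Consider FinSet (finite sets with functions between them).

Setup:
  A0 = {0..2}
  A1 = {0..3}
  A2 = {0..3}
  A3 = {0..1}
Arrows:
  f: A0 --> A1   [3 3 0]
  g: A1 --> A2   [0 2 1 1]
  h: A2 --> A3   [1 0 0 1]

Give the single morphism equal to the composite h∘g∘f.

Answer: [0 0 1]

Derivation:
  0 f-->3 g-->1 h-->0
  1 f-->3 g-->1 h-->0
  2 f-->0 g-->0 h-->1
result: [0 0 1]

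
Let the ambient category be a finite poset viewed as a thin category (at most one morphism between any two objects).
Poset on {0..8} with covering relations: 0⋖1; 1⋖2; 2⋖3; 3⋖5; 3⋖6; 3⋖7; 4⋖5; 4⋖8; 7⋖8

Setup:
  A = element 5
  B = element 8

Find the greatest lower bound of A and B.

Answer: NO MEET EXISTS

Work:
Lower bounds of A=5 and B=8: {0,1,2,3,4}
  maximal lower bounds 3 and 4 are incomparable: neither 3<=4 nor 4<=3
→ no greatest lower bound exists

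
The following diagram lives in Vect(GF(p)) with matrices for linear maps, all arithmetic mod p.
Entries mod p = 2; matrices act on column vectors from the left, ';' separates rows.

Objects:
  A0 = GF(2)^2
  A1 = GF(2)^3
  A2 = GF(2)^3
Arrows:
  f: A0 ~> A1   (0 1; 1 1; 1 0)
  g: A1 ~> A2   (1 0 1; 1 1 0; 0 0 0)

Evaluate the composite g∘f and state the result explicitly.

Answer: (1 1; 1 0; 0 0)

Derivation:
  e0=⟨1,0⟩ f~>⟨0,1,1⟩ g~>⟨1,1,0⟩
  e1=⟨0,1⟩ f~>⟨1,1,0⟩ g~>⟨1,0,0⟩
composite: (1 1; 1 0; 0 0)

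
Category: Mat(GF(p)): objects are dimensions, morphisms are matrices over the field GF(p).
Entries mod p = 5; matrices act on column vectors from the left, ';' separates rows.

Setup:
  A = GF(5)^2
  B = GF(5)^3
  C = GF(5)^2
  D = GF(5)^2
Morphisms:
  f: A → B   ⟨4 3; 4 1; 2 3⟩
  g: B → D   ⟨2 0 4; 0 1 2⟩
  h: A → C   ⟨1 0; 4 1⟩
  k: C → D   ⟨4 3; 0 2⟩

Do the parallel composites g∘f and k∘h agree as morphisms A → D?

Path 1 = f;g:
  e0=[1,0] f→[4,4,2] g→[1,3]
  e1=[0,1] f→[3,1,3] g→[3,2]
  ⟦path⟧₁ = ⟨1 3; 3 2⟩
Path 2 = h;k:
  e0=[1,0] h→[1,4] k→[1,3]
  e1=[0,1] h→[0,1] k→[3,2]
  ⟦path⟧₂ = ⟨1 3; 3 2⟩
Equal? equal; square commutes

Answer: COMMUTES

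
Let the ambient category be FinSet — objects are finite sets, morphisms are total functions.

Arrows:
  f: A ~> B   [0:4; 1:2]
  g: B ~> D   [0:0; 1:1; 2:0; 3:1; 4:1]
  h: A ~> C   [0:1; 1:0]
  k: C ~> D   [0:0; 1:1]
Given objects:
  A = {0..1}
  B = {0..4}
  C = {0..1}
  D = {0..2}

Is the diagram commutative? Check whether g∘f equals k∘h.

Answer: COMMUTES

Derivation:
Along f;g (path 1):
  0 f~>4 g~>1
  1 f~>2 g~>0
  ⟦path⟧₁ = [0:1; 1:0]
Along h;k (path 2):
  0 h~>1 k~>1
  1 h~>0 k~>0
  ⟦path⟧₂ = [0:1; 1:0]
Equal? same morphism ✓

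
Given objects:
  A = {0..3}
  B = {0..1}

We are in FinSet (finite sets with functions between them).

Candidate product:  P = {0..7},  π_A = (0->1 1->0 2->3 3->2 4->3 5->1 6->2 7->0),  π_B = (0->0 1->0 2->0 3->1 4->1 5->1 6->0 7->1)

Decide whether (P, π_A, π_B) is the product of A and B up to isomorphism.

Answer: VALID PRODUCT

Work:
|A|·|B| = 4·2 = 8;  |P| = 8
Check the pairing map k ↦ (π_A(k), π_B(k)):
  0 -> (1,0)
  1 -> (0,0)
  2 -> (3,0)
  3 -> (2,1)
  4 -> (3,1)
  5 -> (1,1)
  6 -> (2,0)
  7 -> (0,1)
distinct pairs in image: 8 / 8 needed
  → bijection onto A×B; projections well-typed.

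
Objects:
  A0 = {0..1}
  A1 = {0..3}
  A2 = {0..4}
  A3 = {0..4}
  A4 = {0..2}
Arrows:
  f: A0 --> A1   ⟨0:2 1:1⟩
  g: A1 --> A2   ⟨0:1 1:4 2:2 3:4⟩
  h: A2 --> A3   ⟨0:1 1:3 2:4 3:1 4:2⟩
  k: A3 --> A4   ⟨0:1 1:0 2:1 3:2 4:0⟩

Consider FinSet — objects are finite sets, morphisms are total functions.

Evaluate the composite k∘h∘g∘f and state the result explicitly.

  0 f-->2 g-->2 h-->4 k-->0
  1 f-->1 g-->4 h-->2 k-->1
⟦path⟧: ⟨0:0 1:1⟩

Answer: ⟨0:0 1:1⟩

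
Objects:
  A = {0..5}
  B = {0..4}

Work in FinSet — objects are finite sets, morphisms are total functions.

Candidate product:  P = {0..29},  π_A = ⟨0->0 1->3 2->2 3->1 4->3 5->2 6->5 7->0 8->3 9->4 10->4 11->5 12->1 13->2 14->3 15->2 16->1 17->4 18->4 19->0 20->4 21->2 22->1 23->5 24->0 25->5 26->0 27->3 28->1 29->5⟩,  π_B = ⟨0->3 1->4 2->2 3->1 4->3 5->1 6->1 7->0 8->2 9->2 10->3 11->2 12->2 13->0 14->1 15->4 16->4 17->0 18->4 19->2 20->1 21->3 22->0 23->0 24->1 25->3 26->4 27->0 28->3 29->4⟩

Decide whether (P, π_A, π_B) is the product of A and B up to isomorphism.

|A|·|B| = 6·5 = 30;  |P| = 30
Check the pairing map k ↦ (π_A(k), π_B(k)):
  0 -> (0,3)
  1 -> (3,4)
  2 -> (2,2)
  3 -> (1,1)
  4 -> (3,3)
  5 -> (2,1)
  6 -> (5,1)
  7 -> (0,0)
  8 -> (3,2)
  9 -> (4,2)
  10 -> (4,3)
  11 -> (5,2)
  12 -> (1,2)
  13 -> (2,0)
  14 -> (3,1)
  15 -> (2,4)
  16 -> (1,4)
  17 -> (4,0)
  18 -> (4,4)
  19 -> (0,2)
  20 -> (4,1)
  21 -> (2,3)
  22 -> (1,0)
  23 -> (5,0)
  24 -> (0,1)
  25 -> (5,3)
  26 -> (0,4)
  27 -> (3,0)
  28 -> (1,3)
  29 -> (5,4)
distinct pairs in image: 30 / 30 needed
  → bijection onto A×B; projections well-typed.

Answer: VALID PRODUCT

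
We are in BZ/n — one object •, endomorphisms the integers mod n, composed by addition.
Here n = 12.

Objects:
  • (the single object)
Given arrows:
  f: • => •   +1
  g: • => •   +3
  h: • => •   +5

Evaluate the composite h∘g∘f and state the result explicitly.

Answer: +9

Derivation:
  0 +1≡1 +3≡4 +5≡9  (mod 12)
composite: +9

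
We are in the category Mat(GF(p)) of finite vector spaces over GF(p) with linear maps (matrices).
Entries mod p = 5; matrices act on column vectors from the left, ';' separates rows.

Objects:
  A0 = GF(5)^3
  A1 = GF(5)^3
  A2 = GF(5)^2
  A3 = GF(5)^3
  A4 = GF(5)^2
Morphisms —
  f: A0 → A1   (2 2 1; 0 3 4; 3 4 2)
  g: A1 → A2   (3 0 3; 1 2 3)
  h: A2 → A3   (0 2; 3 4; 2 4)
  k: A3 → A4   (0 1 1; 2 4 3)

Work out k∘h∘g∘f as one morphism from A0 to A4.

Answer: (3 0 0; 2 4 2)

Trace:
  e0=(1,0,0) f→(2,0,3) g→(0,1) h→(2,4,4) k→(3,2)
  e1=(0,1,0) f→(2,3,4) g→(3,0) h→(0,4,1) k→(0,4)
  e2=(0,0,1) f→(1,4,2) g→(4,0) h→(0,2,3) k→(0,2)
composite: (3 0 0; 2 4 2)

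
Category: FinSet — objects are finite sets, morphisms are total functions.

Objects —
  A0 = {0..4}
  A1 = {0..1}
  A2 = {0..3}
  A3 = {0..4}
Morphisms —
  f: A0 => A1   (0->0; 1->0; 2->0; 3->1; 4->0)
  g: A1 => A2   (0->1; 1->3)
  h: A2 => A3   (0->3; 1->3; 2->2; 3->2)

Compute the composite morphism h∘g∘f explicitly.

Answer: (0->3; 1->3; 2->3; 3->2; 4->3)

Work:
  0 f=>0 g=>1 h=>3
  1 f=>0 g=>1 h=>3
  2 f=>0 g=>1 h=>3
  3 f=>1 g=>3 h=>2
  4 f=>0 g=>1 h=>3
⟦path⟧: (0->3; 1->3; 2->3; 3->2; 4->3)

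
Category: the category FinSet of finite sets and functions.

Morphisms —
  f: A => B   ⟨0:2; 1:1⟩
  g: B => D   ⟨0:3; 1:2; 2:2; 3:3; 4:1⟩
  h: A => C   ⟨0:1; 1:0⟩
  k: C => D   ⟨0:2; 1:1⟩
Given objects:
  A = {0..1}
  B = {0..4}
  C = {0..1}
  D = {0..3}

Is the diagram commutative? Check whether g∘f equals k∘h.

Answer: DOES NOT COMMUTE

Trace:
1) trace f;g:
  0 f=>2 g=>2
  1 f=>1 g=>2
  result₁ = ⟨0:2; 1:2⟩
2) trace h;k:
  0 h=>1 k=>1
  1 h=>0 k=>2
  result₂ = ⟨0:1; 1:2⟩
Equal? distinct morphisms ✗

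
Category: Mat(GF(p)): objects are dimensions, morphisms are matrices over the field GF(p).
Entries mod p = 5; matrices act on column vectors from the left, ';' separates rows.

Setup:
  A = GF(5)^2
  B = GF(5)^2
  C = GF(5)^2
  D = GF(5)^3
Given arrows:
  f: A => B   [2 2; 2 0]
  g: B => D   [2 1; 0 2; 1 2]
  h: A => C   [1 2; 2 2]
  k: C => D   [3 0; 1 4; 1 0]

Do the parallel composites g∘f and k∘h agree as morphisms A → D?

1) trace f;g:
  e0=(1,0) f=>(2,2) g=>(1,4,1)
  e1=(0,1) f=>(2,0) g=>(4,0,2)
  result₁ = [1 4; 4 0; 1 2]
2) trace h;k:
  e0=(1,0) h=>(1,2) k=>(3,4,1)
  e1=(0,1) h=>(2,2) k=>(1,0,2)
  result₂ = [3 1; 4 0; 1 2]
Equal? NO — does not commute

Answer: DOES NOT COMMUTE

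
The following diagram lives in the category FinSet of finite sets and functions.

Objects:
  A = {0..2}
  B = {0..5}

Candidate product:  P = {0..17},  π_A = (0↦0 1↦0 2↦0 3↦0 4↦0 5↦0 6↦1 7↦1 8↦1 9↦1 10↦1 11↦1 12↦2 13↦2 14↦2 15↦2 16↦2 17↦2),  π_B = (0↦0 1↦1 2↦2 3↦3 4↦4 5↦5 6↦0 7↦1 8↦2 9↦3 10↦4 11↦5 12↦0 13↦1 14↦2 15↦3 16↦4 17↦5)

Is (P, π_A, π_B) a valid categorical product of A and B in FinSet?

Answer: VALID PRODUCT

Work:
|A|·|B| = 3·6 = 18;  |P| = 18
Check the pairing map k ↦ (π_A(k), π_B(k)):
  0 ↦ (0,0)
  1 ↦ (0,1)
  2 ↦ (0,2)
  3 ↦ (0,3)
  4 ↦ (0,4)
  5 ↦ (0,5)
  6 ↦ (1,0)
  7 ↦ (1,1)
  8 ↦ (1,2)
  9 ↦ (1,3)
  10 ↦ (1,4)
  11 ↦ (1,5)
  12 ↦ (2,0)
  13 ↦ (2,1)
  14 ↦ (2,2)
  15 ↦ (2,3)
  16 ↦ (2,4)
  17 ↦ (2,5)
distinct pairs in image: 18 / 18 needed
  → bijection onto A×B; projections well-typed.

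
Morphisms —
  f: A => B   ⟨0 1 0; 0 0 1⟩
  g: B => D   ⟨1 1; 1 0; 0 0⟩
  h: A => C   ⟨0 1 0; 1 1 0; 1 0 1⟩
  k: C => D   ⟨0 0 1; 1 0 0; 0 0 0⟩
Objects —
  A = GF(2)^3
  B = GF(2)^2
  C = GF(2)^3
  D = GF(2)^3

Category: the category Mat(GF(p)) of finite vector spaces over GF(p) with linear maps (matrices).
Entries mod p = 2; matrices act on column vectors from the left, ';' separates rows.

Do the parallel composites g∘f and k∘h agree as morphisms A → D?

Answer: DOES NOT COMMUTE

Derivation:
Along f;g (path 1):
  e0=[1,0,0] f=>[0,0] g=>[0,0,0]
  e1=[0,1,0] f=>[1,0] g=>[1,1,0]
  e2=[0,0,1] f=>[0,1] g=>[1,0,0]
  result₁ = ⟨0 1 1; 0 1 0; 0 0 0⟩
Along h;k (path 2):
  e0=[1,0,0] h=>[0,1,1] k=>[1,0,0]
  e1=[0,1,0] h=>[1,1,0] k=>[0,1,0]
  e2=[0,0,1] h=>[0,0,1] k=>[1,0,0]
  result₂ = ⟨1 0 1; 0 1 0; 0 0 0⟩
Equal? distinct morphisms ✗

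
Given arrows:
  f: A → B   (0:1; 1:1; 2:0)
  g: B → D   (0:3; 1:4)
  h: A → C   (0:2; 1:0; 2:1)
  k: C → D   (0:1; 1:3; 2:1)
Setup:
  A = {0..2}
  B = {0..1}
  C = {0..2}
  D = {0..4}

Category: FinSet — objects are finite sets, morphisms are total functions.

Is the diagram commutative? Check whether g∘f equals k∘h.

Answer: DOES NOT COMMUTE

Trace:
Along f;g (path 1):
  0 f→1 g→4
  1 f→1 g→4
  2 f→0 g→3
  ⟦path⟧₁ = (0:4; 1:4; 2:3)
Along h;k (path 2):
  0 h→2 k→1
  1 h→0 k→1
  2 h→1 k→3
  ⟦path⟧₂ = (0:1; 1:1; 2:3)
Equal? NO — does not commute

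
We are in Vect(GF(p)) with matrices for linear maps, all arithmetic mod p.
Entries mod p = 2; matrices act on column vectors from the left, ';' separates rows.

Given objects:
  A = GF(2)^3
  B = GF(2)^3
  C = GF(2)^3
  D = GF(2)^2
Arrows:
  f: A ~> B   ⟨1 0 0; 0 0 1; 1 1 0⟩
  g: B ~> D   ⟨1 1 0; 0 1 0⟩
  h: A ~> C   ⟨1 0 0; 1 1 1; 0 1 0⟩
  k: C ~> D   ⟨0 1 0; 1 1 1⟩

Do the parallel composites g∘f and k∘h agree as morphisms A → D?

Along f;g (path 1):
  e0=(1,0,0) f~>(1,0,1) g~>(1,0)
  e1=(0,1,0) f~>(0,0,1) g~>(0,0)
  e2=(0,0,1) f~>(0,1,0) g~>(1,1)
  ⟦path⟧₁ = ⟨1 0 1; 0 0 1⟩
Along h;k (path 2):
  e0=(1,0,0) h~>(1,1,0) k~>(1,0)
  e1=(0,1,0) h~>(0,1,1) k~>(1,0)
  e2=(0,0,1) h~>(0,1,0) k~>(1,1)
  ⟦path⟧₂ = ⟨1 1 1; 0 0 1⟩
Equal? differ; not commutative

Answer: DOES NOT COMMUTE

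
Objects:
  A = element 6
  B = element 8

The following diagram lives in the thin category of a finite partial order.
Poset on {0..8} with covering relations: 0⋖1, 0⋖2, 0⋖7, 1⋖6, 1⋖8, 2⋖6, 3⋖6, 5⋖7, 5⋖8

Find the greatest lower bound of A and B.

Answer: A∧B = 1

Work:
{x : x≤A ∧ x≤B} = {0,1}  (A=6, B=8)
  0 ≤ 1
  1 ≤ 1
glb = 1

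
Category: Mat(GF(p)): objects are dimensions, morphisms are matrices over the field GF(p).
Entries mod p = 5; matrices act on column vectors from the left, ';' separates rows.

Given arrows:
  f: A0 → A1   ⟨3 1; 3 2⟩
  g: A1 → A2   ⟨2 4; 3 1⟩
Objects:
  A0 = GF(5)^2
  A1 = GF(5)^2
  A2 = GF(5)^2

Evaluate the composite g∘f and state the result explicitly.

Answer: ⟨3 0; 2 0⟩

Work:
  e0=[1,0] f→[3,3] g→[3,2]
  e1=[0,1] f→[1,2] g→[0,0]
⟦path⟧: ⟨3 0; 2 0⟩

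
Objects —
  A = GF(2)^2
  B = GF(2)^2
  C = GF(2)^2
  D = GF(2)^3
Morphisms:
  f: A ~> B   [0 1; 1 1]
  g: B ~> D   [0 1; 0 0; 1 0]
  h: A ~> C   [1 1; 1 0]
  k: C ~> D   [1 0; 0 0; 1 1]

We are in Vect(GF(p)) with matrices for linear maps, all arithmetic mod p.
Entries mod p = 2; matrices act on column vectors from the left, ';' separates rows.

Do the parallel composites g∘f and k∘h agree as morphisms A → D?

Answer: COMMUTES

Trace:
1) trace f;g:
  e0=(1,0) f~>(0,1) g~>(1,0,0)
  e1=(0,1) f~>(1,1) g~>(1,0,1)
  result₁ = [1 1; 0 0; 0 1]
2) trace h;k:
  e0=(1,0) h~>(1,1) k~>(1,0,0)
  e1=(0,1) h~>(1,0) k~>(1,0,1)
  result₂ = [1 1; 0 0; 0 1]
Equal? same morphism ✓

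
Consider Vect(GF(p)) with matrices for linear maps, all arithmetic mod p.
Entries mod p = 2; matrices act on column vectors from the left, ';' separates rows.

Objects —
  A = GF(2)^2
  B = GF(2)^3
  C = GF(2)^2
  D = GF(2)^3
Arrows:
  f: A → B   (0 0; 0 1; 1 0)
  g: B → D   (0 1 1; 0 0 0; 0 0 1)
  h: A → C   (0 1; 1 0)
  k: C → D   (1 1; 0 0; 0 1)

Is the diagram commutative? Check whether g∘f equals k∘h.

Path 1 = f;g:
  e0=⟨1,0⟩ f→⟨0,0,1⟩ g→⟨1,0,1⟩
  e1=⟨0,1⟩ f→⟨0,1,0⟩ g→⟨1,0,0⟩
  ⟦path⟧₁ = (1 1; 0 0; 1 0)
Path 2 = h;k:
  e0=⟨1,0⟩ h→⟨0,1⟩ k→⟨1,0,1⟩
  e1=⟨0,1⟩ h→⟨1,0⟩ k→⟨1,0,0⟩
  ⟦path⟧₂ = (1 1; 0 0; 1 0)
Equal? YES — commutes

Answer: COMMUTES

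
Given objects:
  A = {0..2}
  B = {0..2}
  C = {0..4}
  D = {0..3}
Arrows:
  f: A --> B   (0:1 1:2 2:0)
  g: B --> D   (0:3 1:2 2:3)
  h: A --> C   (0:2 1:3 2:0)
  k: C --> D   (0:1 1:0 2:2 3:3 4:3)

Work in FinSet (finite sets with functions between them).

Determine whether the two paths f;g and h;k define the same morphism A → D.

1) trace f;g:
  0 f-->1 g-->2
  1 f-->2 g-->3
  2 f-->0 g-->3
  ⟦path⟧₁ = (0:2 1:3 2:3)
2) trace h;k:
  0 h-->2 k-->2
  1 h-->3 k-->3
  2 h-->0 k-->1
  ⟦path⟧₂ = (0:2 1:3 2:1)
Equal? distinct morphisms ✗

Answer: DOES NOT COMMUTE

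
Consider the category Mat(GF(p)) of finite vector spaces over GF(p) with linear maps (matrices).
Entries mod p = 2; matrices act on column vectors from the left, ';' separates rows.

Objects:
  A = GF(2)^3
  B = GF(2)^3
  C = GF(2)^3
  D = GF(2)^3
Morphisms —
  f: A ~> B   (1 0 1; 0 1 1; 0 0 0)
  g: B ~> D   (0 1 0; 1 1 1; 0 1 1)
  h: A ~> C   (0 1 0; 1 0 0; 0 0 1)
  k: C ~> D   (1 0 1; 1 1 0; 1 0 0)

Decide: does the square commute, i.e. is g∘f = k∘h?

Answer: DOES NOT COMMUTE

Trace:
Path 1 = f;g:
  e0=(1,0,0) f~>(1,0,0) g~>(0,1,0)
  e1=(0,1,0) f~>(0,1,0) g~>(1,1,1)
  e2=(0,0,1) f~>(1,1,0) g~>(1,0,1)
  composite₁ = (0 1 1; 1 1 0; 0 1 1)
Path 2 = h;k:
  e0=(1,0,0) h~>(0,1,0) k~>(0,1,0)
  e1=(0,1,0) h~>(1,0,0) k~>(1,1,1)
  e2=(0,0,1) h~>(0,0,1) k~>(1,0,0)
  composite₂ = (0 1 1; 1 1 0; 0 1 0)
Equal? NO — does not commute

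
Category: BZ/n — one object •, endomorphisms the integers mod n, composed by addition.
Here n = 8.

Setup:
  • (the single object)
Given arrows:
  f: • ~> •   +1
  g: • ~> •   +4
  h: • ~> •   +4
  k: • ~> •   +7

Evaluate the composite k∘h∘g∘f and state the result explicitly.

Answer: +0

Work:
  0 +1≡1 +4≡5 +4≡1 +7≡0  (mod 8)
result: +0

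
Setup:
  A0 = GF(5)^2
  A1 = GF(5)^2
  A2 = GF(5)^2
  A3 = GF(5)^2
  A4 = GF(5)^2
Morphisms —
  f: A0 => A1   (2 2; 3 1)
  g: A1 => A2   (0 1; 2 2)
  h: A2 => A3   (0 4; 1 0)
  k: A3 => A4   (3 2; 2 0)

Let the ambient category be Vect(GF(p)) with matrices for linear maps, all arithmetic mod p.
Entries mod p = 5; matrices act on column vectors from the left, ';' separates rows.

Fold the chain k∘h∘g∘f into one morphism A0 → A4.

  e0=[1,0] f=>[2,3] g=>[3,0] h=>[0,3] k=>[1,0]
  e1=[0,1] f=>[2,1] g=>[1,1] h=>[4,1] k=>[4,3]
composite: (1 4; 0 3)

Answer: (1 4; 0 3)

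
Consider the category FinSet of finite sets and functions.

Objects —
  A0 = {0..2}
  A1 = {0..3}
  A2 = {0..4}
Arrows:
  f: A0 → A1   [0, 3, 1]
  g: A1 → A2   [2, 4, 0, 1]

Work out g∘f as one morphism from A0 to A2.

  0 f→0 g→2
  1 f→3 g→1
  2 f→1 g→4
⟦path⟧: [2, 1, 4]

Answer: [2, 1, 4]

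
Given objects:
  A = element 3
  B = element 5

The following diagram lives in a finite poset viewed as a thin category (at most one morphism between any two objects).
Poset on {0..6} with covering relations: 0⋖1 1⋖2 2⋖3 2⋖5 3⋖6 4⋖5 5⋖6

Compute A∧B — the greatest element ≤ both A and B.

Answer: A∧B = 2

Derivation:
{x : x≤A ∧ x≤B} = {0,1,2}  (A=3, B=5)
  0 ≤ 2
  1 ≤ 2
  2 ≤ 2
glb = 2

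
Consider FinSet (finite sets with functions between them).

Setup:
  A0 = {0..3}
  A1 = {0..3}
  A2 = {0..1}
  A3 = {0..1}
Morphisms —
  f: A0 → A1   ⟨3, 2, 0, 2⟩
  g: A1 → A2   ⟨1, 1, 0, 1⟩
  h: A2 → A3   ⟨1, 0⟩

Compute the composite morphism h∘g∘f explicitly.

  0 f→3 g→1 h→0
  1 f→2 g→0 h→1
  2 f→0 g→1 h→0
  3 f→2 g→0 h→1
⟦path⟧: ⟨0, 1, 0, 1⟩

Answer: ⟨0, 1, 0, 1⟩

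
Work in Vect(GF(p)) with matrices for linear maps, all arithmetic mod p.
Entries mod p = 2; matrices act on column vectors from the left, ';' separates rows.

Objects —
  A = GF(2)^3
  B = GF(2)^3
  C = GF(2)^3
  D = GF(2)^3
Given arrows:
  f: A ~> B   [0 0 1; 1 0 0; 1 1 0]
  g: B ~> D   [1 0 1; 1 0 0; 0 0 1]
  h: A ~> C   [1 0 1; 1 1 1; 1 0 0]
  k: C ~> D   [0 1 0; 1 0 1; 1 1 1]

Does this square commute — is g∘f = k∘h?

Answer: COMMUTES

Trace:
Path 1 = f;g:
  e0=⟨1,0,0⟩ f~>⟨0,1,1⟩ g~>⟨1,0,1⟩
  e1=⟨0,1,0⟩ f~>⟨0,0,1⟩ g~>⟨1,0,1⟩
  e2=⟨0,0,1⟩ f~>⟨1,0,0⟩ g~>⟨1,1,0⟩
  ⟦path⟧₁ = [1 1 1; 0 0 1; 1 1 0]
Path 2 = h;k:
  e0=⟨1,0,0⟩ h~>⟨1,1,1⟩ k~>⟨1,0,1⟩
  e1=⟨0,1,0⟩ h~>⟨0,1,0⟩ k~>⟨1,0,1⟩
  e2=⟨0,0,1⟩ h~>⟨1,1,0⟩ k~>⟨1,1,0⟩
  ⟦path⟧₂ = [1 1 1; 0 0 1; 1 1 0]
Equal? equal; square commutes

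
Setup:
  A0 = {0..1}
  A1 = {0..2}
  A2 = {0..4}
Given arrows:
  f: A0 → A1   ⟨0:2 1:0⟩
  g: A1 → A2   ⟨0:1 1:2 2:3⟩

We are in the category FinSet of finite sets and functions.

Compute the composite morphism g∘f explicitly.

Answer: ⟨0:3 1:1⟩

Trace:
  0 f→2 g→3
  1 f→0 g→1
⟦path⟧: ⟨0:3 1:1⟩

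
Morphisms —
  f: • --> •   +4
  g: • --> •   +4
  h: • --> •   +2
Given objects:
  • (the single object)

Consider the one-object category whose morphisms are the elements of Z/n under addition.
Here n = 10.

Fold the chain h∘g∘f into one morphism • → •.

Answer: +0

Derivation:
  0 +4≡4 +4≡8 +2≡0  (mod 10)
composite: +0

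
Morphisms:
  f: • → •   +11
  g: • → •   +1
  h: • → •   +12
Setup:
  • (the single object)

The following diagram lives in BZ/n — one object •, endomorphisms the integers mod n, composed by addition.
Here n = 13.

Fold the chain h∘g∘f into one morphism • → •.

  0 +11≡11 +1≡12 +12≡11  (mod 13)
result: +11

Answer: +11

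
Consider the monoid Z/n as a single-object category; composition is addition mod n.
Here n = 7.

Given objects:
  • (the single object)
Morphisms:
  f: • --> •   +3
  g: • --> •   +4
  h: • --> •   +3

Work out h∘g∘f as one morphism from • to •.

  0 +3≡3 +4≡0 +3≡3  (mod 7)
composite: +3

Answer: +3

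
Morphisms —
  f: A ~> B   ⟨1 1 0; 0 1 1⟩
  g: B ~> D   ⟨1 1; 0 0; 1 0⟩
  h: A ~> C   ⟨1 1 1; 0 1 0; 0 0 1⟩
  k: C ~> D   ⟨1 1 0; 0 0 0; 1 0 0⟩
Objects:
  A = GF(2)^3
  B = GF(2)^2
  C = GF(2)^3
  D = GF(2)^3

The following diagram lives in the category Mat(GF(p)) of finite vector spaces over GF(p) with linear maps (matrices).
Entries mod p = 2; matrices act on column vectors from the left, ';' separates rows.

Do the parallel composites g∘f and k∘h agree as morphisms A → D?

Answer: DOES NOT COMMUTE

Work:
Along f;g (path 1):
  e0=[1,0,0] f~>[1,0] g~>[1,0,1]
  e1=[0,1,0] f~>[1,1] g~>[0,0,1]
  e2=[0,0,1] f~>[0,1] g~>[1,0,0]
  composite₁ = ⟨1 0 1; 0 0 0; 1 1 0⟩
Along h;k (path 2):
  e0=[1,0,0] h~>[1,0,0] k~>[1,0,1]
  e1=[0,1,0] h~>[1,1,0] k~>[0,0,1]
  e2=[0,0,1] h~>[1,0,1] k~>[1,0,1]
  composite₂ = ⟨1 0 1; 0 0 0; 1 1 1⟩
Equal? NO — does not commute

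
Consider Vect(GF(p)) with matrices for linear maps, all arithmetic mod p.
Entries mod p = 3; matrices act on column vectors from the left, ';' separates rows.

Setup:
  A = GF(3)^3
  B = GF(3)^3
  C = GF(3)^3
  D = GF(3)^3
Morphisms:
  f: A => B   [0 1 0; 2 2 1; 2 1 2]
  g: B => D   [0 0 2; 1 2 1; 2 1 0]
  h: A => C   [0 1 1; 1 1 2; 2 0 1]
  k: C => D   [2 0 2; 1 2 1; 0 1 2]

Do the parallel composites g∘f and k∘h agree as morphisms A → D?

Answer: DOES NOT COMMUTE

Trace:
Path 1 = f;g:
  e0=(1,0,0) f=>(0,2,2) g=>(1,0,2)
  e1=(0,1,0) f=>(1,2,1) g=>(2,0,1)
  e2=(0,0,1) f=>(0,1,2) g=>(1,1,1)
  composite₁ = [1 2 1; 0 0 1; 2 1 1]
Path 2 = h;k:
  e0=(1,0,0) h=>(0,1,2) k=>(1,1,2)
  e1=(0,1,0) h=>(1,1,0) k=>(2,0,1)
  e2=(0,0,1) h=>(1,2,1) k=>(1,0,1)
  composite₂ = [1 2 1; 1 0 0; 2 1 1]
Equal? differ; not commutative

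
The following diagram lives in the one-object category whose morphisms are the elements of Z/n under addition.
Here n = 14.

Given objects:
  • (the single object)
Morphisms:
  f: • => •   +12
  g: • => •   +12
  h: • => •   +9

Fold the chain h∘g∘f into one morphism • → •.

Answer: +5

Work:
  0 +12≡12 +12≡10 +9≡5  (mod 14)
result: +5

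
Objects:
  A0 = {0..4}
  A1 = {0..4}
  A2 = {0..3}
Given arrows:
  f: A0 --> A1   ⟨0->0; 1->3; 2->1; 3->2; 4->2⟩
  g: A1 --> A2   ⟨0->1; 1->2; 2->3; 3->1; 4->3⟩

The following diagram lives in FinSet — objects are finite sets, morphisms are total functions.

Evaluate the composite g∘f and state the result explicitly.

Answer: ⟨0->1; 1->1; 2->2; 3->3; 4->3⟩

Trace:
  0 f-->0 g-->1
  1 f-->3 g-->1
  2 f-->1 g-->2
  3 f-->2 g-->3
  4 f-->2 g-->3
⟦path⟧: ⟨0->1; 1->1; 2->2; 3->3; 4->3⟩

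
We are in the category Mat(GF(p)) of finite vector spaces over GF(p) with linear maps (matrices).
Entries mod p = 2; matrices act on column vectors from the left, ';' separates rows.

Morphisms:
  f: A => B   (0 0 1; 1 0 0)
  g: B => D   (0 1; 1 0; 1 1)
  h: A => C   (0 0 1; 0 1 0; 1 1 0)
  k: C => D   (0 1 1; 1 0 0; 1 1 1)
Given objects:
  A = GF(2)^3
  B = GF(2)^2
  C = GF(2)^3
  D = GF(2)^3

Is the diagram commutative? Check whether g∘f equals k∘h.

Answer: COMMUTES

Derivation:
1) trace f;g:
  e0=⟨1,0,0⟩ f=>⟨0,1⟩ g=>⟨1,0,1⟩
  e1=⟨0,1,0⟩ f=>⟨0,0⟩ g=>⟨0,0,0⟩
  e2=⟨0,0,1⟩ f=>⟨1,0⟩ g=>⟨0,1,1⟩
  composite₁ = (1 0 0; 0 0 1; 1 0 1)
2) trace h;k:
  e0=⟨1,0,0⟩ h=>⟨0,0,1⟩ k=>⟨1,0,1⟩
  e1=⟨0,1,0⟩ h=>⟨0,1,1⟩ k=>⟨0,0,0⟩
  e2=⟨0,0,1⟩ h=>⟨1,0,0⟩ k=>⟨0,1,1⟩
  composite₂ = (1 0 0; 0 0 1; 1 0 1)
Equal? equal; square commutes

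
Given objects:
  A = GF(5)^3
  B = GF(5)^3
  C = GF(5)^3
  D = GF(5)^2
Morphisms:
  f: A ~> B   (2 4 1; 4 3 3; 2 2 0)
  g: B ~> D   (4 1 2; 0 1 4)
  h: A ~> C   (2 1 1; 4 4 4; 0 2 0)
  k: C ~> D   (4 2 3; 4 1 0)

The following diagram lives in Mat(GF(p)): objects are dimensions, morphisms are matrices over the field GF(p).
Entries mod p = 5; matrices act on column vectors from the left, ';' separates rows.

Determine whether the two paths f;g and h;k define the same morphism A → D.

Answer: DOES NOT COMMUTE

Trace:
Path 1 = f;g:
  e0=⟨1,0,0⟩ f~>⟨2,4,2⟩ g~>⟨1,2⟩
  e1=⟨0,1,0⟩ f~>⟨4,3,2⟩ g~>⟨3,1⟩
  e2=⟨0,0,1⟩ f~>⟨1,3,0⟩ g~>⟨2,3⟩
  composite₁ = (1 3 2; 2 1 3)
Path 2 = h;k:
  e0=⟨1,0,0⟩ h~>⟨2,4,0⟩ k~>⟨1,2⟩
  e1=⟨0,1,0⟩ h~>⟨1,4,2⟩ k~>⟨3,3⟩
  e2=⟨0,0,1⟩ h~>⟨1,4,0⟩ k~>⟨2,3⟩
  composite₂ = (1 3 2; 2 3 3)
Equal? distinct morphisms ✗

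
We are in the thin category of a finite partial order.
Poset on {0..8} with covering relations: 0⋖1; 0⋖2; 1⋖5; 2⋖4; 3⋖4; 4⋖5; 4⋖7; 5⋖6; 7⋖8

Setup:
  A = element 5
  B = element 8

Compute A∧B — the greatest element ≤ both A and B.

{x : x≤A ∧ x≤B} = {0,2,3,4}  (A=5, B=8)
  0 ≤ 4
  2 ≤ 4
  3 ≤ 4
  4 ≤ 4
glb = 4

Answer: A∧B = 4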